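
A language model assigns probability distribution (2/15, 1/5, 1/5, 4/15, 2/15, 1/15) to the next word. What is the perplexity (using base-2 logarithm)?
5.5516

Perplexity is 2^H (or exp(H) for natural log).

First, H = -Σ p log p = 2.4729 bits
Perplexity = 2^2.4729 = 5.5516

Interpretation: The model's uncertainty is equivalent to choosing uniformly among 5.6 options.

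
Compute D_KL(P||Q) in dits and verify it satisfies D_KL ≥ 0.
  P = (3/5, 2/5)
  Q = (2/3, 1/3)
0.0042 dits

KL divergence satisfies the Gibbs inequality: D_KL(P||Q) ≥ 0 for all distributions P, Q.

D_KL(P||Q) = Σ p(x) log(p(x)/q(x))
Term by term:
  x=0: 3/5 × log_10[(3/5)/(2/3)] = -0.0275
  x=1: 2/5 × log_10[(2/5)/(1/3)] = 0.0317
D_KL(P||Q) = 0.0042 dits

D_KL(P||Q) = 0.0042 ≥ 0 ✓

This non-negativity is a fundamental property: relative entropy cannot be negative because it measures how different Q is from P.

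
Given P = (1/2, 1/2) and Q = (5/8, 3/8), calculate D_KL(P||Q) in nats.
0.0323 nats

KL divergence: D_KL(P||Q) = Σ p(x) log(p(x)/q(x))

Computing term by term:
  x=0: 1/2 × log_e[(1/2)/(5/8)] = 1/2 × -0.2231 = -0.1116
  x=1: 1/2 × log_e[(1/2)/(3/8)] = 1/2 × 0.2877 = 0.1438

D_KL(P||Q) = 0.0323 nats

Note: KL divergence is always non-negative and equals 0 iff P = Q.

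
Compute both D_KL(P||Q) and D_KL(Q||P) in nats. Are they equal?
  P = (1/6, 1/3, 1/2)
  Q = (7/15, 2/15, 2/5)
D_KL(P||Q) = 0.2454, D_KL(Q||P) = 0.2691

KL divergence is not symmetric: D_KL(P||Q) ≠ D_KL(Q||P) in general.

D_KL(P||Q) = 0.2454 nats
D_KL(Q||P) = 0.2691 nats

No, they are not equal!

This asymmetry is why KL divergence is not a true distance metric.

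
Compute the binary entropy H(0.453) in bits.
0.9936 bits

The binary entropy function is:
H(p) = -p log(p) - (1-p) log(1-p)

H(0.453) = -0.453 × log_2(0.453) - 0.547 × log_2(0.547)
H(0.453) = 0.9936 bits

Note: Binary entropy is maximized at p=0.5 (H=1 bit) and minimized at p=0 or p=1 (H=0).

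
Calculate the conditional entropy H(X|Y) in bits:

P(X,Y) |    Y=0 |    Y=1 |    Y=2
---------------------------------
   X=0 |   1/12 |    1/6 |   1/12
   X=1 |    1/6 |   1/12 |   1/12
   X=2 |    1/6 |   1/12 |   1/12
1.5304 bits

Using the chain rule: H(X|Y) = H(X,Y) - H(Y)

First, compute H(X,Y) = 3.0850 bits

Marginal P(Y) = (5/12, 1/3, 1/4)
H(Y) = 1.5546 bits

H(X|Y) = H(X,Y) - H(Y) = 3.0850 - 1.5546 = 1.5304 bits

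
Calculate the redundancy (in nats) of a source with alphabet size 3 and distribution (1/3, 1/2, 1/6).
0.0872 nats

Redundancy measures how far a source is from maximum entropy:
R = H_max - H(X)

Maximum entropy for 3 symbols: H_max = log_e(3) = 1.0986 nats
Actual entropy: H(X) = 1.0114 nats
Redundancy: R = 1.0986 - 1.0114 = 0.0872 nats

This redundancy represents potential for compression: the source could be compressed by 0.0872 nats per symbol.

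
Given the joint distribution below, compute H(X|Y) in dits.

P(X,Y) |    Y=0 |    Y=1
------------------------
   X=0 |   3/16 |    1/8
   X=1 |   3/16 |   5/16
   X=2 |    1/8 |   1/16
0.4305 dits

Using the chain rule: H(X|Y) = H(X,Y) - H(Y)

First, compute H(X,Y) = 0.7315 dits

Marginal P(Y) = (1/2, 1/2)
H(Y) = 0.3010 dits

H(X|Y) = H(X,Y) - H(Y) = 0.7315 - 0.3010 = 0.4305 dits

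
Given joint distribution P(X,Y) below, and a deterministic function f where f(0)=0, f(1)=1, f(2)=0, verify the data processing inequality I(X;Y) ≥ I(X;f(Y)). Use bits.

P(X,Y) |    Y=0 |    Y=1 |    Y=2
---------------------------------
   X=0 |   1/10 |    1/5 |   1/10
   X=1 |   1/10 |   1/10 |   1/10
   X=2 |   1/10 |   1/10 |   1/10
I(X;Y) = 0.0200, I(X;f(Y)) = 0.0200, inequality holds: 0.0200 ≥ 0.0200

Data Processing Inequality: For any Markov chain X → Y → Z, we have I(X;Y) ≥ I(X;Z).

Here Z = f(Y) is a deterministic function of Y, forming X → Y → Z.

Original I(X;Y) = 0.0200 bits

After applying f:
P(X,Z) where Z=f(Y):
- P(X,Z=0) = P(X,Y=0) + P(X,Y=2)
- P(X,Z=1) = P(X,Y=1)

I(X;Z) = I(X;f(Y)) = 0.0200 bits

Verification: 0.0200 ≥ 0.0200 ✓

Information cannot be created by processing; the function f can only lose information about X.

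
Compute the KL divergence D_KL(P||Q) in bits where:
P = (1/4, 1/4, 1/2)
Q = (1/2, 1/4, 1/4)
0.2500 bits

KL divergence: D_KL(P||Q) = Σ p(x) log(p(x)/q(x))

Computing term by term:
  x=0: 1/4 × log_2[(1/4)/(1/2)] = 1/4 × -1.0000 = -0.2500
  x=1: 1/4 × log_2[(1/4)/(1/4)] = 1/4 × 0.0000 = 0.0000
  x=2: 1/2 × log_2[(1/2)/(1/4)] = 1/2 × 1.0000 = 0.5000

D_KL(P||Q) = 0.2500 bits

Note: KL divergence is always non-negative and equals 0 iff P = Q.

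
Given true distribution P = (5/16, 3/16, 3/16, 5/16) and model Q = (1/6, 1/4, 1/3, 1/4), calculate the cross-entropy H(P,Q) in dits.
0.6337 dits

Cross-entropy: H(P,Q) = -Σ p(x) log q(x)

Alternatively: H(P,Q) = H(P) + D_KL(P||Q)
H(P) = 0.5883 dits
D_KL(P||Q) = 0.0453 dits

H(P,Q) = 0.5883 + 0.0453 = 0.6337 dits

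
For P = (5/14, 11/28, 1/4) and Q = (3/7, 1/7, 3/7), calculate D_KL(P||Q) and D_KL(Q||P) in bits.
D_KL(P||Q) = 0.2850, D_KL(Q||P) = 0.2375

KL divergence is not symmetric: D_KL(P||Q) ≠ D_KL(Q||P) in general.

D_KL(P||Q) = 0.2850 bits
D_KL(Q||P) = 0.2375 bits

No, they are not equal!

This asymmetry is why KL divergence is not a true distance metric.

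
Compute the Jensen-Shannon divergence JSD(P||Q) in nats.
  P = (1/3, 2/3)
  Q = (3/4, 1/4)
0.0902 nats

Jensen-Shannon divergence is:
JSD(P||Q) = 0.5 × D_KL(P||M) + 0.5 × D_KL(Q||M)
where M = 0.5 × (P + Q) is the mixture distribution.

M = 0.5 × (1/3, 2/3) + 0.5 × (3/4, 1/4) = (13/24, 11/24)

D_KL(P||M) = 0.0880 nats
D_KL(Q||M) = 0.0925 nats

JSD(P||Q) = 0.5 × 0.0880 + 0.5 × 0.0925 = 0.0902 nats

Unlike KL divergence, JSD is symmetric and bounded: 0 ≤ JSD ≤ log(2).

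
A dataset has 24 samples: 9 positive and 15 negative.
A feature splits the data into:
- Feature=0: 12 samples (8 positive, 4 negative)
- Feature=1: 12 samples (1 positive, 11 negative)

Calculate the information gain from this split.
0.2884 bits

Information Gain = H(Y) - H(Y|Feature)

Before split:
P(positive) = 9/24 = 0.3750
H(Y) = 0.9544 bits

After split:
Feature=0: H = 0.9183 bits (weight = 12/24)
Feature=1: H = 0.4138 bits (weight = 12/24)
H(Y|Feature) = (12/24)×0.9183 + (12/24)×0.4138 = 0.6661 bits

Information Gain = 0.9544 - 0.6661 = 0.2884 bits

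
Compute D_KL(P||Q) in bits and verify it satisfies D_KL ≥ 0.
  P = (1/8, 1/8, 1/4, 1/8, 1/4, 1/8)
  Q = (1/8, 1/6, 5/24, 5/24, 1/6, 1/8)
0.0680 bits

KL divergence satisfies the Gibbs inequality: D_KL(P||Q) ≥ 0 for all distributions P, Q.

D_KL(P||Q) = Σ p(x) log(p(x)/q(x))
Term by term:
  x=0: 1/8 × log_2[(1/8)/(1/8)] = 0.0000
  x=1: 1/8 × log_2[(1/8)/(1/6)] = -0.0519
  x=2: 1/4 × log_2[(1/4)/(5/24)] = 0.0658
  x=3: 1/8 × log_2[(1/8)/(5/24)] = -0.0921
  x=4: 1/4 × log_2[(1/4)/(1/6)] = 0.1462
  x=5: 1/8 × log_2[(1/8)/(1/8)] = 0.0000
D_KL(P||Q) = 0.0680 bits

D_KL(P||Q) = 0.0680 ≥ 0 ✓

This non-negativity is a fundamental property: relative entropy cannot be negative because it measures how different Q is from P.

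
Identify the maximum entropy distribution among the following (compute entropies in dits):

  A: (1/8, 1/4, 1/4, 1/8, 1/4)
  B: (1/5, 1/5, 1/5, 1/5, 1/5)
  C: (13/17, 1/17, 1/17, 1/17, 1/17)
B

For a discrete distribution over n outcomes, entropy is maximized by the uniform distribution.

Computing entropies:
H(A) = 0.6773 dits
H(B) = 0.6990 dits
H(C) = 0.3786 dits

The uniform distribution (where all probabilities equal 1/5) achieves the maximum entropy of log_10(5) = 0.6990 dits.

Distribution B has the highest entropy.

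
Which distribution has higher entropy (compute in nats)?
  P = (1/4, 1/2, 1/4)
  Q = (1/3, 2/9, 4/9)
Q

Computing entropies in nats:
H(P) = 1.0397
H(Q) = 1.0609

Distribution Q has higher entropy.

Intuition: The distribution closer to uniform (more spread out) has higher entropy.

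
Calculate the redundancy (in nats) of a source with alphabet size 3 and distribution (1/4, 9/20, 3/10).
0.0315 nats

Redundancy measures how far a source is from maximum entropy:
R = H_max - H(X)

Maximum entropy for 3 symbols: H_max = log_e(3) = 1.0986 nats
Actual entropy: H(X) = 1.0671 nats
Redundancy: R = 1.0986 - 1.0671 = 0.0315 nats

This redundancy represents potential for compression: the source could be compressed by 0.0315 nats per symbol.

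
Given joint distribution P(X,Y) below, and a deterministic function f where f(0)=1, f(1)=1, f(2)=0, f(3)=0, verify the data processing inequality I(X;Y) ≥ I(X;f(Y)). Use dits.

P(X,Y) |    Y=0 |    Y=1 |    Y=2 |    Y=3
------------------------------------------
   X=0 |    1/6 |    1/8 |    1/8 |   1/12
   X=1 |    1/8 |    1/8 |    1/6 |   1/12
I(X;Y) = 0.0026, I(X;f(Y)) = 0.0015, inequality holds: 0.0026 ≥ 0.0015

Data Processing Inequality: For any Markov chain X → Y → Z, we have I(X;Y) ≥ I(X;Z).

Here Z = f(Y) is a deterministic function of Y, forming X → Y → Z.

Original I(X;Y) = 0.0026 dits

After applying f:
P(X,Z) where Z=f(Y):
- P(X,Z=0) = P(X,Y=2) + P(X,Y=3)
- P(X,Z=1) = P(X,Y=0) + P(X,Y=1)

I(X;Z) = I(X;f(Y)) = 0.0015 dits

Verification: 0.0026 ≥ 0.0015 ✓

Information cannot be created by processing; the function f can only lose information about X.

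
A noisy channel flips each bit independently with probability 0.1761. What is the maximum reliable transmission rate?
0.3285 bits

For a binary symmetric channel (BSC) with error probability p:
Capacity C = 1 - H(p) bits per symbol

where H(p) = -p log₂(p) - (1-p) log₂(1-p) is the binary entropy function.

H(0.1761) = 0.6715 bits
C = 1 - 0.6715 = 0.3285 bits per symbol

This means we can reliably transmit up to 0.3285 bits of information per channel use.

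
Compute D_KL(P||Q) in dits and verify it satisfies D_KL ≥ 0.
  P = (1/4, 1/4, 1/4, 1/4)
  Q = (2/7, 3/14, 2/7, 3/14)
0.0045 dits

KL divergence satisfies the Gibbs inequality: D_KL(P||Q) ≥ 0 for all distributions P, Q.

D_KL(P||Q) = Σ p(x) log(p(x)/q(x))
Term by term:
  x=0: 1/4 × log_10[(1/4)/(2/7)] = -0.0145
  x=1: 1/4 × log_10[(1/4)/(3/14)] = 0.0167
  x=2: 1/4 × log_10[(1/4)/(2/7)] = -0.0145
  x=3: 1/4 × log_10[(1/4)/(3/14)] = 0.0167
D_KL(P||Q) = 0.0045 dits

D_KL(P||Q) = 0.0045 ≥ 0 ✓

This non-negativity is a fundamental property: relative entropy cannot be negative because it measures how different Q is from P.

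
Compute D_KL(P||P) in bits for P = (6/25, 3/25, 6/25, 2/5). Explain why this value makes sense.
0.0000 bits

KL divergence satisfies the Gibbs inequality: D_KL(P||Q) ≥ 0 for all distributions P, Q.

D_KL(P||Q) = Σ p(x) log(p(x)/q(x))
Each term is p(x) × log_2(p(x)/p(x)) = p(x) × log_2(1) = 0, so the sum is 0.
D_KL(P||Q) = 0.0000 bits

When P = Q, the KL divergence is exactly 0, as there is no 'divergence' between identical distributions.

This non-negativity is a fundamental property: relative entropy cannot be negative because it measures how different Q is from P.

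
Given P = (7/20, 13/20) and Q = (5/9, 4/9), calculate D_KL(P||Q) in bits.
0.1232 bits

KL divergence: D_KL(P||Q) = Σ p(x) log(p(x)/q(x))

Computing term by term:
  x=0: 7/20 × log_2[(7/20)/(5/9)] = 7/20 × -0.6666 = -0.2333
  x=1: 13/20 × log_2[(13/20)/(4/9)] = 13/20 × 0.5484 = 0.3565

D_KL(P||Q) = 0.1232 bits

Note: KL divergence is always non-negative and equals 0 iff P = Q.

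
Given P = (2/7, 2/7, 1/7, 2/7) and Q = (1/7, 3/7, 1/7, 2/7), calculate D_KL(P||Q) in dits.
0.0357 dits

KL divergence: D_KL(P||Q) = Σ p(x) log(p(x)/q(x))

Computing term by term:
  x=0: 2/7 × log_10[(2/7)/(1/7)] = 2/7 × 0.3010 = 0.0860
  x=1: 2/7 × log_10[(2/7)/(3/7)] = 2/7 × -0.1761 = -0.0503
  x=2: 1/7 × log_10[(1/7)/(1/7)] = 1/7 × 0.0000 = 0.0000
  x=3: 2/7 × log_10[(2/7)/(2/7)] = 2/7 × 0.0000 = 0.0000

D_KL(P||Q) = 0.0357 dits

Note: KL divergence is always non-negative and equals 0 iff P = Q.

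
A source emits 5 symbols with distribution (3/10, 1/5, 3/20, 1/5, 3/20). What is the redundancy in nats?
0.0353 nats

Redundancy measures how far a source is from maximum entropy:
R = H_max - H(X)

Maximum entropy for 5 symbols: H_max = log_e(5) = 1.6094 nats
Actual entropy: H(X) = 1.5741 nats
Redundancy: R = 1.6094 - 1.5741 = 0.0353 nats

This redundancy represents potential for compression: the source could be compressed by 0.0353 nats per symbol.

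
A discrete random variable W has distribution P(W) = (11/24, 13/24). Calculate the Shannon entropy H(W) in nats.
0.6897 nats

Shannon entropy is H(X) = -Σ p(x) log p(x).

For P = (11/24, 13/24):
H = -11/24 × log_e(11/24) -13/24 × log_e(13/24)
H = 0.6897 nats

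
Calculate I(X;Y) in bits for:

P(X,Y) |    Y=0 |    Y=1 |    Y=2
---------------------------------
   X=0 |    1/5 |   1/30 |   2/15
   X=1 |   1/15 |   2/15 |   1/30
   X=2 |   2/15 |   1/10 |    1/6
0.1372 bits

Mutual information: I(X;Y) = H(X) + H(Y) - H(X,Y)

Marginals:
P(X) = (11/30, 7/30, 2/5), H(X) = 1.5494 bits
P(Y) = (2/5, 4/15, 1/3), H(Y) = 1.5656 bits

Joint entropy: H(X,Y) = 2.9777 bits

I(X;Y) = 1.5494 + 1.5656 - 2.9777 = 0.1372 bits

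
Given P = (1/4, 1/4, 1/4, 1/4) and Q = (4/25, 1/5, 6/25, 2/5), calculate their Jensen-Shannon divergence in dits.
0.0066 dits

Jensen-Shannon divergence is:
JSD(P||Q) = 0.5 × D_KL(P||M) + 0.5 × D_KL(Q||M)
where M = 0.5 × (P + Q) is the mixture distribution.

M = 0.5 × (1/4, 1/4, 1/4, 1/4) + 0.5 × (4/25, 1/5, 6/25, 2/5) = (0.205, 9/40, 0.245, 13/40)

D_KL(P||M) = 0.0067 dits
D_KL(Q||M) = 0.0065 dits

JSD(P||Q) = 0.5 × 0.0067 + 0.5 × 0.0065 = 0.0066 dits

Unlike KL divergence, JSD is symmetric and bounded: 0 ≤ JSD ≤ log(2).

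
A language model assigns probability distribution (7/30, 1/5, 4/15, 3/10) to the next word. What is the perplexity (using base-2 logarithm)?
3.9555

Perplexity is 2^H (or exp(H) for natural log).

First, H = -Σ p log p = 1.9839 bits
Perplexity = 2^1.9839 = 3.9555

Interpretation: The model's uncertainty is equivalent to choosing uniformly among 4.0 options.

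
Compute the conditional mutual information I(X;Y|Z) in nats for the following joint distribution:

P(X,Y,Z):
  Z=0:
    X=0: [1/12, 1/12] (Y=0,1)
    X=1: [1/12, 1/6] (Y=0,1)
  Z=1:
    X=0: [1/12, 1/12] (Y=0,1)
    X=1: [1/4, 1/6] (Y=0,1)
0.0082 nats

Conditional mutual information: I(X;Y|Z) = H(X|Z) + H(Y|Z) - H(X,Y|Z)

H(Z) = 0.6792
H(X,Z) = 1.3086 → H(X|Z) = 0.6294
H(Y,Z) = 1.3580 → H(Y|Z) = 0.6788
H(X,Y,Z) = 1.9792 → H(X,Y|Z) = 1.3000

I(X;Y|Z) = 0.6294 + 0.6788 - 1.3000 = 0.0082 nats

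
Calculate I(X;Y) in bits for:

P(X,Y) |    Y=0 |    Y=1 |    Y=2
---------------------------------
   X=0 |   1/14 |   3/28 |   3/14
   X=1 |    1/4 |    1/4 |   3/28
0.1111 bits

Mutual information: I(X;Y) = H(X) + H(Y) - H(X,Y)

Marginals:
P(X) = (11/28, 17/28), H(X) = 0.9666 bits
P(Y) = (9/28, 5/14, 9/28), H(Y) = 1.5831 bits

Joint entropy: H(X,Y) = 2.4387 bits

I(X;Y) = 0.9666 + 1.5831 - 2.4387 = 0.1111 bits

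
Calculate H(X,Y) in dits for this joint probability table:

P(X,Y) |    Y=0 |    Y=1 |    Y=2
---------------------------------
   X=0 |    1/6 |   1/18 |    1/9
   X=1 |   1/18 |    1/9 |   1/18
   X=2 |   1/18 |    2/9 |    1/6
0.8955 dits

Joint entropy is H(X,Y) = -Σ_{x,y} p(x,y) log p(x,y).

Summing over all non-zero entries:
H(X,Y) = -[1/6·log_10(1/6) + 1/18·log_10(1/18) + 1/9·log_10(1/9) + 1/18·log_10(1/18) + 1/9·log_10(1/9) + 1/18·log_10(1/18) + 1/18·log_10(1/18) + 2/9·log_10(2/9) + 1/6·log_10(1/6)]
H(X,Y) = 0.8955 dits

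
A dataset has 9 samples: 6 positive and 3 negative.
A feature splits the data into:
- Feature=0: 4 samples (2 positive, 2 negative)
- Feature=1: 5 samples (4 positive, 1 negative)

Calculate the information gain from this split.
0.0728 bits

Information Gain = H(Y) - H(Y|Feature)

Before split:
P(positive) = 6/9 = 0.6667
H(Y) = 0.9183 bits

After split:
Feature=0: H = 1.0000 bits (weight = 4/9)
Feature=1: H = 0.7219 bits (weight = 5/9)
H(Y|Feature) = (4/9)×1.0000 + (5/9)×0.7219 = 0.8455 bits

Information Gain = 0.9183 - 0.8455 = 0.0728 bits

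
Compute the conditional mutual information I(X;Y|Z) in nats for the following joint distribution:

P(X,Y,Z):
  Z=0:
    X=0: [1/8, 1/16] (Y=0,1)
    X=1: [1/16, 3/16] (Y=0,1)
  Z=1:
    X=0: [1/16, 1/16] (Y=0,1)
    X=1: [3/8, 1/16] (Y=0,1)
0.0707 nats

Conditional mutual information: I(X;Y|Z) = H(X|Z) + H(Y|Z) - H(X,Y|Z)

H(Z) = 0.6853
H(X,Z) = 1.2820 → H(X|Z) = 0.5967
H(Y,Z) = 1.2820 → H(Y|Z) = 0.5967
H(X,Y,Z) = 1.8080 → H(X,Y|Z) = 1.1227

I(X;Y|Z) = 0.5967 + 0.5967 - 1.1227 = 0.0707 nats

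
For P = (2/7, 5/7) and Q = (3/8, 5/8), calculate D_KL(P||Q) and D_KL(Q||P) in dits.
D_KL(P||Q) = 0.0077, D_KL(Q||P) = 0.0080

KL divergence is not symmetric: D_KL(P||Q) ≠ D_KL(Q||P) in general.

D_KL(P||Q) = 0.0077 dits
D_KL(Q||P) = 0.0080 dits

No, they are not equal!

This asymmetry is why KL divergence is not a true distance metric.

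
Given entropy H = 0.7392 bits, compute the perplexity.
1.6692

Perplexity is 2^H (or exp(H) for natural log).

H = 0.7392 bits
Perplexity = 2^0.7392 = 1.6692

Interpretation: The model's uncertainty is equivalent to choosing uniformly among 1.7 options.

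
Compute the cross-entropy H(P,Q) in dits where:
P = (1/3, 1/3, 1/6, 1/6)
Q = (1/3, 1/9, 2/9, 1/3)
0.6655 dits

Cross-entropy: H(P,Q) = -Σ p(x) log q(x)

Alternatively: H(P,Q) = H(P) + D_KL(P||Q)
H(P) = 0.5775 dits
D_KL(P||Q) = 0.0880 dits

H(P,Q) = 0.5775 + 0.0880 = 0.6655 dits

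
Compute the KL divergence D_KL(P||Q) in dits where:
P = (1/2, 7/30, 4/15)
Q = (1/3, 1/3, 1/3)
0.0261 dits

KL divergence: D_KL(P||Q) = Σ p(x) log(p(x)/q(x))

Computing term by term:
  x=0: 1/2 × log_10[(1/2)/(1/3)] = 1/2 × 0.1761 = 0.0880
  x=1: 7/30 × log_10[(7/30)/(1/3)] = 7/30 × -0.1549 = -0.0361
  x=2: 4/15 × log_10[(4/15)/(1/3)] = 4/15 × -0.0969 = -0.0258

D_KL(P||Q) = 0.0261 dits

Note: KL divergence is always non-negative and equals 0 iff P = Q.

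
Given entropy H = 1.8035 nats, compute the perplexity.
6.0709

Perplexity is e^H (or exp(H) for natural log).

H = 1.8035 nats
Perplexity = e^1.8035 = 6.0709

Interpretation: The model's uncertainty is equivalent to choosing uniformly among 6.1 options.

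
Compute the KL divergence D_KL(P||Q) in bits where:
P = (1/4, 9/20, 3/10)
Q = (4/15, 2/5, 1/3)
0.0076 bits

KL divergence: D_KL(P||Q) = Σ p(x) log(p(x)/q(x))

Computing term by term:
  x=0: 1/4 × log_2[(1/4)/(4/15)] = 1/4 × -0.0931 = -0.0233
  x=1: 9/20 × log_2[(9/20)/(2/5)] = 9/20 × 0.1699 = 0.0765
  x=2: 3/10 × log_2[(3/10)/(1/3)] = 3/10 × -0.1520 = -0.0456

D_KL(P||Q) = 0.0076 bits

Note: KL divergence is always non-negative and equals 0 iff P = Q.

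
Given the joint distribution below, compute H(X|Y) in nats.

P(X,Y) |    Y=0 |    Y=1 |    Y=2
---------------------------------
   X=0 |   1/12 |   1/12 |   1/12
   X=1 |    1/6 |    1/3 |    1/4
0.5551 nats

Using the chain rule: H(X|Y) = H(X,Y) - H(Y)

First, compute H(X,Y) = 1.6326 nats

Marginal P(Y) = (1/4, 5/12, 1/3)
H(Y) = 1.0776 nats

H(X|Y) = H(X,Y) - H(Y) = 1.6326 - 1.0776 = 0.5551 nats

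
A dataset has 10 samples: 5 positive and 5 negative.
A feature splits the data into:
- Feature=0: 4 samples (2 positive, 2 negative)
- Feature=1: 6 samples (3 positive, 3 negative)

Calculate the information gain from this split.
0.0000 bits

Information Gain = H(Y) - H(Y|Feature)

Before split:
P(positive) = 5/10 = 0.5000
H(Y) = 1.0000 bits

After split:
Feature=0: H = 1.0000 bits (weight = 4/10)
Feature=1: H = 1.0000 bits (weight = 6/10)
H(Y|Feature) = (4/10)×1.0000 + (6/10)×1.0000 = 1.0000 bits

Information Gain = 1.0000 - 1.0000 = 0.0000 bits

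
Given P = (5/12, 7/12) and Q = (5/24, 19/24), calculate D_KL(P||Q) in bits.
0.1597 bits

KL divergence: D_KL(P||Q) = Σ p(x) log(p(x)/q(x))

Computing term by term:
  x=0: 5/12 × log_2[(5/12)/(5/24)] = 5/12 × 1.0000 = 0.4167
  x=1: 7/12 × log_2[(7/12)/(19/24)] = 7/12 × -0.4406 = -0.2570

D_KL(P||Q) = 0.1597 bits

Note: KL divergence is always non-negative and equals 0 iff P = Q.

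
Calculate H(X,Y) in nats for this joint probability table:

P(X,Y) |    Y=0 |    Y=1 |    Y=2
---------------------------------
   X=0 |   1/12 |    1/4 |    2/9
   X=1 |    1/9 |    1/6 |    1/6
1.7293 nats

Joint entropy is H(X,Y) = -Σ_{x,y} p(x,y) log p(x,y).

Summing over all non-zero entries:
H(X,Y) = -[1/12·log_e(1/12) + 1/4·log_e(1/4) + 2/9·log_e(2/9) + 1/9·log_e(1/9) + 1/6·log_e(1/6) + 1/6·log_e(1/6)]
H(X,Y) = 1.7293 nats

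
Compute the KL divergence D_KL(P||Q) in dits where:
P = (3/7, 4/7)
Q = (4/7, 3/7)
0.0178 dits

KL divergence: D_KL(P||Q) = Σ p(x) log(p(x)/q(x))

Computing term by term:
  x=0: 3/7 × log_10[(3/7)/(4/7)] = 3/7 × -0.1249 = -0.0535
  x=1: 4/7 × log_10[(4/7)/(3/7)] = 4/7 × 0.1249 = 0.0714

D_KL(P||Q) = 0.0178 dits

Note: KL divergence is always non-negative and equals 0 iff P = Q.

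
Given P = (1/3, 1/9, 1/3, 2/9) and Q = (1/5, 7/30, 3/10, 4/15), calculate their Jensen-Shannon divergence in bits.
0.0302 bits

Jensen-Shannon divergence is:
JSD(P||Q) = 0.5 × D_KL(P||M) + 0.5 × D_KL(Q||M)
where M = 0.5 × (P + Q) is the mixture distribution.

M = 0.5 × (1/3, 1/9, 1/3, 2/9) + 0.5 × (1/5, 7/30, 3/10, 4/15) = (4/15, 0.172222, 0.316667, 0.244444)

D_KL(P||M) = 0.0312 bits
D_KL(Q||M) = 0.0293 bits

JSD(P||Q) = 0.5 × 0.0312 + 0.5 × 0.0293 = 0.0302 bits

Unlike KL divergence, JSD is symmetric and bounded: 0 ≤ JSD ≤ log(2).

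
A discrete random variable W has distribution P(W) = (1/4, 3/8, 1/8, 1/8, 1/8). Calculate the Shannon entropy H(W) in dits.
0.6489 dits

Shannon entropy is H(X) = -Σ p(x) log p(x).

For P = (1/4, 3/8, 1/8, 1/8, 1/8):
H = -1/4 × log_10(1/4) -3/8 × log_10(3/8) -1/8 × log_10(1/8) -1/8 × log_10(1/8) -1/8 × log_10(1/8)
H = 0.6489 dits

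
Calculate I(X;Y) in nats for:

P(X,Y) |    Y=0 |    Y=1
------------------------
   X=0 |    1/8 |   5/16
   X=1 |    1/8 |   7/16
0.0026 nats

Mutual information: I(X;Y) = H(X) + H(Y) - H(X,Y)

Marginals:
P(X) = (7/16, 9/16), H(X) = 0.6853 nats
P(Y) = (1/4, 3/4), H(Y) = 0.5623 nats

Joint entropy: H(X,Y) = 1.2450 nats

I(X;Y) = 0.6853 + 0.5623 - 1.2450 = 0.0026 nats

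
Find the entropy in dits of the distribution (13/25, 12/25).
0.3007 dits

Shannon entropy is H(X) = -Σ p(x) log p(x).

For P = (13/25, 12/25):
H = -13/25 × log_10(13/25) -12/25 × log_10(12/25)
H = 0.3007 dits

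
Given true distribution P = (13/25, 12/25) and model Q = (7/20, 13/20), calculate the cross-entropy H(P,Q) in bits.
1.0859 bits

Cross-entropy: H(P,Q) = -Σ p(x) log q(x)

Alternatively: H(P,Q) = H(P) + D_KL(P||Q)
H(P) = 0.9988 bits
D_KL(P||Q) = 0.0870 bits

H(P,Q) = 0.9988 + 0.0870 = 1.0859 bits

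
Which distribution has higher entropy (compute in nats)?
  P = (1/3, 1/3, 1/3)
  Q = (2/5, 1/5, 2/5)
P

Computing entropies in nats:
H(P) = 1.0986
H(Q) = 1.0549

Distribution P has higher entropy.

Intuition: The distribution closer to uniform (more spread out) has higher entropy.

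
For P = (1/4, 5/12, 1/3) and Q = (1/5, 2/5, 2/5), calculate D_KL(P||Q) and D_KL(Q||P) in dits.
D_KL(P||Q) = 0.0052, D_KL(Q||P) = 0.0052

KL divergence is not symmetric: D_KL(P||Q) ≠ D_KL(Q||P) in general.

D_KL(P||Q) = 0.0052 dits
D_KL(Q||P) = 0.0052 dits

In this case they happen to be equal (to 4 decimal places).

This asymmetry is why KL divergence is not a true distance metric.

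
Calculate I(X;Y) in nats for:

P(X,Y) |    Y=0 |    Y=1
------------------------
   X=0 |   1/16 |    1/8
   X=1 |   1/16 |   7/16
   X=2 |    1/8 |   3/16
0.0443 nats

Mutual information: I(X;Y) = H(X) + H(Y) - H(X,Y)

Marginals:
P(X) = (3/16, 1/2, 5/16), H(X) = 1.0239 nats
P(Y) = (1/4, 3/4), H(Y) = 0.5623 nats

Joint entropy: H(X,Y) = 1.5420 nats

I(X;Y) = 1.0239 + 0.5623 - 1.5420 = 0.0443 nats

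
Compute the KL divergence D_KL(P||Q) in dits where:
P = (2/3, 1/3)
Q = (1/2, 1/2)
0.0246 dits

KL divergence: D_KL(P||Q) = Σ p(x) log(p(x)/q(x))

Computing term by term:
  x=0: 2/3 × log_10[(2/3)/(1/2)] = 2/3 × 0.1249 = 0.0833
  x=1: 1/3 × log_10[(1/3)/(1/2)] = 1/3 × -0.1761 = -0.0587

D_KL(P||Q) = 0.0246 dits

Note: KL divergence is always non-negative and equals 0 iff P = Q.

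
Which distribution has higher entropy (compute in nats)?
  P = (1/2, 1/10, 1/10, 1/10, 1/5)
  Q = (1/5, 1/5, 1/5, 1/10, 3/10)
Q

Computing entropies in nats:
H(P) = 1.3592
H(Q) = 1.5571

Distribution Q has higher entropy.

Intuition: The distribution closer to uniform (more spread out) has higher entropy.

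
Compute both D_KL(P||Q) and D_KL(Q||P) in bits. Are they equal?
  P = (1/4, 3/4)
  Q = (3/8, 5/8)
D_KL(P||Q) = 0.0510, D_KL(Q||P) = 0.0550

KL divergence is not symmetric: D_KL(P||Q) ≠ D_KL(Q||P) in general.

D_KL(P||Q) = 0.0510 bits
D_KL(Q||P) = 0.0550 bits

No, they are not equal!

This asymmetry is why KL divergence is not a true distance metric.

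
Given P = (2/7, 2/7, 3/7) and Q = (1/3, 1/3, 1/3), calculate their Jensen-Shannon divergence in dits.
0.0021 dits

Jensen-Shannon divergence is:
JSD(P||Q) = 0.5 × D_KL(P||M) + 0.5 × D_KL(Q||M)
where M = 0.5 × (P + Q) is the mixture distribution.

M = 0.5 × (2/7, 2/7, 3/7) + 0.5 × (1/3, 1/3, 1/3) = (0.309524, 0.309524, 8/21)

D_KL(P||M) = 0.0021 dits
D_KL(Q||M) = 0.0021 dits

JSD(P||Q) = 0.5 × 0.0021 + 0.5 × 0.0021 = 0.0021 dits

Unlike KL divergence, JSD is symmetric and bounded: 0 ≤ JSD ≤ log(2).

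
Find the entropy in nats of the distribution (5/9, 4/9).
0.6870 nats

Shannon entropy is H(X) = -Σ p(x) log p(x).

For P = (5/9, 4/9):
H = -5/9 × log_e(5/9) -4/9 × log_e(4/9)
H = 0.6870 nats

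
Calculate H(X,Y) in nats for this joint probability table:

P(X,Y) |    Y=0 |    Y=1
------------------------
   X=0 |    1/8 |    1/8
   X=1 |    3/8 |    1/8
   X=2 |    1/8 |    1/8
1.6675 nats

Joint entropy is H(X,Y) = -Σ_{x,y} p(x,y) log p(x,y).

Summing over all non-zero entries:
H(X,Y) = -[1/8·log_e(1/8) + 1/8·log_e(1/8) + 3/8·log_e(3/8) + 1/8·log_e(1/8) + 1/8·log_e(1/8) + 1/8·log_e(1/8)]
H(X,Y) = 1.6675 nats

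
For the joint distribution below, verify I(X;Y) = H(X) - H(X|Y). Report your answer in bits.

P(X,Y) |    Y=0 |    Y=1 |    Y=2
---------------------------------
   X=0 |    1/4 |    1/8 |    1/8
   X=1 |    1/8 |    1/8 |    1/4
I(X;Y) = 0.0613 bits

Mutual information has multiple equivalent forms:
- I(X;Y) = H(X) - H(X|Y)
- I(X;Y) = H(Y) - H(Y|X)
- I(X;Y) = H(X) + H(Y) - H(X,Y)

Computing all quantities:
H(X) = 1.0000, H(Y) = 1.5613, H(X,Y) = 2.5000
H(X|Y) = 0.9387, H(Y|X) = 1.5000

Verification:
H(X) - H(X|Y) = 1.0000 - 0.9387 = 0.0613
H(Y) - H(Y|X) = 1.5613 - 1.5000 = 0.0613
H(X) + H(Y) - H(X,Y) = 1.0000 + 1.5613 - 2.5000 = 0.0613

All forms give I(X;Y) = 0.0613 bits. ✓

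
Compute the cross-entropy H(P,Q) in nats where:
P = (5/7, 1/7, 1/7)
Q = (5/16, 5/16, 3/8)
1.1371 nats

Cross-entropy: H(P,Q) = -Σ p(x) log q(x)

Alternatively: H(P,Q) = H(P) + D_KL(P||Q)
H(P) = 0.7963 nats
D_KL(P||Q) = 0.3408 nats

H(P,Q) = 0.7963 + 0.3408 = 1.1371 nats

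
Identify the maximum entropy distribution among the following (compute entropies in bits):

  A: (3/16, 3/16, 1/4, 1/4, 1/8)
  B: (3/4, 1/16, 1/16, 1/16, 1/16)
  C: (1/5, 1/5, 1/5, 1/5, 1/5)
C

For a discrete distribution over n outcomes, entropy is maximized by the uniform distribution.

Computing entropies:
H(A) = 2.2806 bits
H(B) = 1.3113 bits
H(C) = 2.3219 bits

The uniform distribution (where all probabilities equal 1/5) achieves the maximum entropy of log_2(5) = 2.3219 bits.

Distribution C has the highest entropy.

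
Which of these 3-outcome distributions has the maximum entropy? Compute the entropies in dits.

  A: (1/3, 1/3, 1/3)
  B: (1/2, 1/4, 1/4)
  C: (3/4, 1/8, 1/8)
A

For a discrete distribution over n outcomes, entropy is maximized by the uniform distribution.

Computing entropies:
H(A) = 0.4771 dits
H(B) = 0.4515 dits
H(C) = 0.3195 dits

The uniform distribution (where all probabilities equal 1/3) achieves the maximum entropy of log_10(3) = 0.4771 dits.

Distribution A has the highest entropy.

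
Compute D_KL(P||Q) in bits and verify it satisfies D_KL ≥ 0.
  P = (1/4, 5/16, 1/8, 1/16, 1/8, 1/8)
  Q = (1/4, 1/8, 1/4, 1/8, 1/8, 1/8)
0.2256 bits

KL divergence satisfies the Gibbs inequality: D_KL(P||Q) ≥ 0 for all distributions P, Q.

D_KL(P||Q) = Σ p(x) log(p(x)/q(x))
Term by term:
  x=0: 1/4 × log_2[(1/4)/(1/4)] = 0.0000
  x=1: 5/16 × log_2[(5/16)/(1/8)] = 0.4131
  x=2: 1/8 × log_2[(1/8)/(1/4)] = -0.1250
  x=3: 1/16 × log_2[(1/16)/(1/8)] = -0.0625
  x=4: 1/8 × log_2[(1/8)/(1/8)] = 0.0000
  x=5: 1/8 × log_2[(1/8)/(1/8)] = 0.0000
D_KL(P||Q) = 0.2256 bits

D_KL(P||Q) = 0.2256 ≥ 0 ✓

This non-negativity is a fundamental property: relative entropy cannot be negative because it measures how different Q is from P.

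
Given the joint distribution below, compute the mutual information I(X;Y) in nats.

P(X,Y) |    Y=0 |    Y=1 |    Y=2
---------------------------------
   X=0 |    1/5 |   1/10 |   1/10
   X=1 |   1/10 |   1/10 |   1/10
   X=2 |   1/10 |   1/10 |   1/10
0.0138 nats

Mutual information: I(X;Y) = H(X) + H(Y) - H(X,Y)

Marginals:
P(X) = (2/5, 3/10, 3/10), H(X) = 1.0889 nats
P(Y) = (2/5, 3/10, 3/10), H(Y) = 1.0889 nats

Joint entropy: H(X,Y) = 2.1640 nats

I(X;Y) = 1.0889 + 1.0889 - 2.1640 = 0.0138 nats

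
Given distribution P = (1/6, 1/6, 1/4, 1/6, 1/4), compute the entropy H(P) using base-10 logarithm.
0.6901 dits

Shannon entropy is H(X) = -Σ p(x) log p(x).

For P = (1/6, 1/6, 1/4, 1/6, 1/4):
H = -1/6 × log_10(1/6) -1/6 × log_10(1/6) -1/4 × log_10(1/4) -1/6 × log_10(1/6) -1/4 × log_10(1/4)
H = 0.6901 dits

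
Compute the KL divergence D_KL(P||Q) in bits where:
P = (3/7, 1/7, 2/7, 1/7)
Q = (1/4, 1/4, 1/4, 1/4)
0.1576 bits

KL divergence: D_KL(P||Q) = Σ p(x) log(p(x)/q(x))

Computing term by term:
  x=0: 3/7 × log_2[(3/7)/(1/4)] = 3/7 × 0.7776 = 0.3333
  x=1: 1/7 × log_2[(1/7)/(1/4)] = 1/7 × -0.8074 = -0.1153
  x=2: 2/7 × log_2[(2/7)/(1/4)] = 2/7 × 0.1926 = 0.0550
  x=3: 1/7 × log_2[(1/7)/(1/4)] = 1/7 × -0.8074 = -0.1153

D_KL(P||Q) = 0.1576 bits

Note: KL divergence is always non-negative and equals 0 iff P = Q.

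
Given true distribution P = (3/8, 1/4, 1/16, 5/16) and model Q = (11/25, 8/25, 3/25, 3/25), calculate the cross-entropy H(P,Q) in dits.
0.6027 dits

Cross-entropy: H(P,Q) = -Σ p(x) log q(x)

Alternatively: H(P,Q) = H(P) + D_KL(P||Q)
H(P) = 0.5434 dits
D_KL(P||Q) = 0.0594 dits

H(P,Q) = 0.5434 + 0.0594 = 0.6027 dits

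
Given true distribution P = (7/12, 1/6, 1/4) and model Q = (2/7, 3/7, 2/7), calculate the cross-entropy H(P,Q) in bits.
1.7099 bits

Cross-entropy: H(P,Q) = -Σ p(x) log q(x)

Alternatively: H(P,Q) = H(P) + D_KL(P||Q)
H(P) = 1.3844 bits
D_KL(P||Q) = 0.3254 bits

H(P,Q) = 1.3844 + 0.3254 = 1.7099 bits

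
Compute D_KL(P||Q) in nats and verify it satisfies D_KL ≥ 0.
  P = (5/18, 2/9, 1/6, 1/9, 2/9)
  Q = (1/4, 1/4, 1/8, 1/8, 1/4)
0.0118 nats

KL divergence satisfies the Gibbs inequality: D_KL(P||Q) ≥ 0 for all distributions P, Q.

D_KL(P||Q) = Σ p(x) log(p(x)/q(x))
Term by term:
  x=0: 5/18 × log_e[(5/18)/(1/4)] = 0.0293
  x=1: 2/9 × log_e[(2/9)/(1/4)] = -0.0262
  x=2: 1/6 × log_e[(1/6)/(1/8)] = 0.0479
  x=3: 1/9 × log_e[(1/9)/(1/8)] = -0.0131
  x=4: 2/9 × log_e[(2/9)/(1/4)] = -0.0262
D_KL(P||Q) = 0.0118 nats

D_KL(P||Q) = 0.0118 ≥ 0 ✓

This non-negativity is a fundamental property: relative entropy cannot be negative because it measures how different Q is from P.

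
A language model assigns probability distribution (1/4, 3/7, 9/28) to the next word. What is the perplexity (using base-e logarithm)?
2.9286

Perplexity is e^H (or exp(H) for natural log).

First, H = -Σ p log p = 1.0745 nats
Perplexity = e^1.0745 = 2.9286

Interpretation: The model's uncertainty is equivalent to choosing uniformly among 2.9 options.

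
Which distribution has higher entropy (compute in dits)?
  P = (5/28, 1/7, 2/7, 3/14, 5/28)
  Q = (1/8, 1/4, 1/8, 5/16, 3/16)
P

Computing entropies in dits:
H(P) = 0.6867
H(Q) = 0.6705

Distribution P has higher entropy.

Intuition: The distribution closer to uniform (more spread out) has higher entropy.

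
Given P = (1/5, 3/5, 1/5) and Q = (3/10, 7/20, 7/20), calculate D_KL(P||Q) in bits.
0.1881 bits

KL divergence: D_KL(P||Q) = Σ p(x) log(p(x)/q(x))

Computing term by term:
  x=0: 1/5 × log_2[(1/5)/(3/10)] = 1/5 × -0.5850 = -0.1170
  x=1: 3/5 × log_2[(3/5)/(7/20)] = 3/5 × 0.7776 = 0.4666
  x=2: 1/5 × log_2[(1/5)/(7/20)] = 1/5 × -0.8074 = -0.1615

D_KL(P||Q) = 0.1881 bits

Note: KL divergence is always non-negative and equals 0 iff P = Q.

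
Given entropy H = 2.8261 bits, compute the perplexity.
7.0915

Perplexity is 2^H (or exp(H) for natural log).

H = 2.8261 bits
Perplexity = 2^2.8261 = 7.0915

Interpretation: The model's uncertainty is equivalent to choosing uniformly among 7.1 options.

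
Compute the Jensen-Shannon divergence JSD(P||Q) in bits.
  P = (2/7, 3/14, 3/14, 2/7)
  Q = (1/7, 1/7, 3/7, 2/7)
0.0490 bits

Jensen-Shannon divergence is:
JSD(P||Q) = 0.5 × D_KL(P||M) + 0.5 × D_KL(Q||M)
where M = 0.5 × (P + Q) is the mixture distribution.

M = 0.5 × (2/7, 3/14, 3/14, 2/7) + 0.5 × (1/7, 1/7, 3/7, 2/7) = (3/14, 5/28, 9/28, 2/7)

D_KL(P||M) = 0.0496 bits
D_KL(Q||M) = 0.0483 bits

JSD(P||Q) = 0.5 × 0.0496 + 0.5 × 0.0483 = 0.0490 bits

Unlike KL divergence, JSD is symmetric and bounded: 0 ≤ JSD ≤ log(2).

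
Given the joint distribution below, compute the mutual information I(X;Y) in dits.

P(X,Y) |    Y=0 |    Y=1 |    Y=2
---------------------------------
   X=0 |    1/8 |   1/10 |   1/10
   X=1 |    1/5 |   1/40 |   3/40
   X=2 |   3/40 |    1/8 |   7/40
0.0377 dits

Mutual information: I(X;Y) = H(X) + H(Y) - H(X,Y)

Marginals:
P(X) = (13/40, 3/10, 3/8), H(X) = 0.4752 dits
P(Y) = (2/5, 1/4, 7/20), H(Y) = 0.4693 dits

Joint entropy: H(X,Y) = 0.9068 dits

I(X;Y) = 0.4752 + 0.4693 - 0.9068 = 0.0377 dits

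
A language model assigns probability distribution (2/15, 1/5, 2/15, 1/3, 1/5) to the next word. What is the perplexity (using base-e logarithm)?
4.6987

Perplexity is e^H (or exp(H) for natural log).

First, H = -Σ p log p = 1.5473 nats
Perplexity = e^1.5473 = 4.6987

Interpretation: The model's uncertainty is equivalent to choosing uniformly among 4.7 options.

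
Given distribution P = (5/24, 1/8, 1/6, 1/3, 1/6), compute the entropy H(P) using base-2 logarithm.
2.2364 bits

Shannon entropy is H(X) = -Σ p(x) log p(x).

For P = (5/24, 1/8, 1/6, 1/3, 1/6):
H = -5/24 × log_2(5/24) -1/8 × log_2(1/8) -1/6 × log_2(1/6) -1/3 × log_2(1/3) -1/6 × log_2(1/6)
H = 2.2364 bits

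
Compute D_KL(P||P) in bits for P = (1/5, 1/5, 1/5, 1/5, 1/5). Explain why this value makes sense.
0.0000 bits

KL divergence satisfies the Gibbs inequality: D_KL(P||Q) ≥ 0 for all distributions P, Q.

D_KL(P||Q) = Σ p(x) log(p(x)/q(x))
Each term is p(x) × log_2(p(x)/p(x)) = p(x) × log_2(1) = 0, so the sum is 0.
D_KL(P||Q) = 0.0000 bits

When P = Q, the KL divergence is exactly 0, as there is no 'divergence' between identical distributions.

This non-negativity is a fundamental property: relative entropy cannot be negative because it measures how different Q is from P.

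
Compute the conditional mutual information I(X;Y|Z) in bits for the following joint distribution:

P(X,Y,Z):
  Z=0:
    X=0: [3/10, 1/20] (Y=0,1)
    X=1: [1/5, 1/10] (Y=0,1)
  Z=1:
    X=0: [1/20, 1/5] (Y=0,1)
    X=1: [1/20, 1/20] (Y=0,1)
0.0456 bits

Conditional mutual information: I(X;Y|Z) = H(X|Z) + H(Y|Z) - H(X,Y|Z)

H(Z) = 0.9341
H(X,Z) = 1.8834 → H(X|Z) = 0.9493
H(Y,Z) = 1.7427 → H(Y|Z) = 0.8087
H(X,Y,Z) = 2.6464 → H(X,Y|Z) = 1.7124

I(X;Y|Z) = 0.9493 + 0.8087 - 1.7124 = 0.0456 bits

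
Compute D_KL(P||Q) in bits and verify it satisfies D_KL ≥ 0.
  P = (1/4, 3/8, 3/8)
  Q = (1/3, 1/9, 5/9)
0.3417 bits

KL divergence satisfies the Gibbs inequality: D_KL(P||Q) ≥ 0 for all distributions P, Q.

D_KL(P||Q) = Σ p(x) log(p(x)/q(x))
Term by term:
  x=0: 1/4 × log_2[(1/4)/(1/3)] = -0.1038
  x=1: 3/8 × log_2[(3/8)/(1/9)] = 0.6581
  x=2: 3/8 × log_2[(3/8)/(5/9)] = -0.2126
D_KL(P||Q) = 0.3417 bits

D_KL(P||Q) = 0.3417 ≥ 0 ✓

This non-negativity is a fundamental property: relative entropy cannot be negative because it measures how different Q is from P.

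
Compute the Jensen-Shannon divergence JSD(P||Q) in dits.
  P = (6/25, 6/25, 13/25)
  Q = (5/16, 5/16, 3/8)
0.0046 dits

Jensen-Shannon divergence is:
JSD(P||Q) = 0.5 × D_KL(P||M) + 0.5 × D_KL(Q||M)
where M = 0.5 × (P + Q) is the mixture distribution.

M = 0.5 × (6/25, 6/25, 13/25) + 0.5 × (5/16, 5/16, 3/8) = (0.27625, 0.27625, 0.4475)

D_KL(P||M) = 0.0046 dits
D_KL(Q||M) = 0.0047 dits

JSD(P||Q) = 0.5 × 0.0046 + 0.5 × 0.0047 = 0.0046 dits

Unlike KL divergence, JSD is symmetric and bounded: 0 ≤ JSD ≤ log(2).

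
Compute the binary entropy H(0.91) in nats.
0.3025 nats

The binary entropy function is:
H(p) = -p log(p) - (1-p) log(1-p)

H(0.91) = -0.91 × log_e(0.91) - 0.09 × log_e(0.09)
H(0.91) = 0.3025 nats

Note: Binary entropy is maximized at p=0.5 (H=1 bit) and minimized at p=0 or p=1 (H=0).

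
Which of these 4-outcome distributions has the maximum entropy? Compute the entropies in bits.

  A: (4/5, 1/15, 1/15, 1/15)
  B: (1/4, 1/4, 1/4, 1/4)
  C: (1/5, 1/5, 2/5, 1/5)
B

For a discrete distribution over n outcomes, entropy is maximized by the uniform distribution.

Computing entropies:
H(A) = 1.0389 bits
H(B) = 2.0000 bits
H(C) = 1.9219 bits

The uniform distribution (where all probabilities equal 1/4) achieves the maximum entropy of log_2(4) = 2.0000 bits.

Distribution B has the highest entropy.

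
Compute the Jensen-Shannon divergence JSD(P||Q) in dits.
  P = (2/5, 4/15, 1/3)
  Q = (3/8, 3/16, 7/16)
0.0031 dits

Jensen-Shannon divergence is:
JSD(P||Q) = 0.5 × D_KL(P||M) + 0.5 × D_KL(Q||M)
where M = 0.5 × (P + Q) is the mixture distribution.

M = 0.5 × (2/5, 4/15, 1/3) + 0.5 × (3/8, 3/16, 7/16) = (0.3875, 0.227083, 0.385417)

D_KL(P||M) = 0.0031 dits
D_KL(Q||M) = 0.0031 dits

JSD(P||Q) = 0.5 × 0.0031 + 0.5 × 0.0031 = 0.0031 dits

Unlike KL divergence, JSD is symmetric and bounded: 0 ≤ JSD ≤ log(2).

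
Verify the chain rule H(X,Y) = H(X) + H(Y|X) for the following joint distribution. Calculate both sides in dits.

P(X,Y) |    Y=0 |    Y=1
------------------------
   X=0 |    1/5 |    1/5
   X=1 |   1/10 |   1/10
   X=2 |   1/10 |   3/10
H(X,Y) = 0.7365, H(X) = 0.4581, H(Y|X) = 0.2783 (all in dits)

Chain rule: H(X,Y) = H(X) + H(Y|X)

Left side — joint entropy directly:
H(X,Y) = -Σ p(x,y) log p(x,y) = 0.7365 dits

Right side — compute H(Y|X) from the conditional distributions:
P(X) = (2/5, 1/5, 2/5), so H(X) = 0.4581 dits
H(Y|X) = Σ_x P(X=x) · H(Y|X=x):
  P(Y|X=0) = (1/2, 1/2), H(Y|X=0) = 0.3010, weight P(X=0) = 2/5
  P(Y|X=1) = (1/2, 1/2), H(Y|X=1) = 0.3010, weight P(X=1) = 1/5
  P(Y|X=2) = (1/4, 3/4), H(Y|X=2) = 0.2442, weight P(X=2) = 2/5
H(Y|X) = 0.2783 dits

H(X) + H(Y|X) = 0.4581 + 0.2783 = 0.7365 dits

Both sides equal 0.7365 dits. ✓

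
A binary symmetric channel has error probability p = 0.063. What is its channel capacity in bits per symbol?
0.6608 bits

For a binary symmetric channel (BSC) with error probability p:
Capacity C = 1 - H(p) bits per symbol

where H(p) = -p log₂(p) - (1-p) log₂(1-p) is the binary entropy function.

H(0.063) = 0.3392 bits
C = 1 - 0.3392 = 0.6608 bits per symbol

This means we can reliably transmit up to 0.6608 bits of information per channel use.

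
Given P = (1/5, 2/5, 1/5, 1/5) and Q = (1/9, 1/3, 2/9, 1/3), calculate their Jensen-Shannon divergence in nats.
0.0167 nats

Jensen-Shannon divergence is:
JSD(P||Q) = 0.5 × D_KL(P||M) + 0.5 × D_KL(Q||M)
where M = 0.5 × (P + Q) is the mixture distribution.

M = 0.5 × (1/5, 2/5, 1/5, 1/5) + 0.5 × (1/9, 1/3, 2/9, 1/3) = (0.155556, 11/30, 0.211111, 4/15)

D_KL(P||M) = 0.0167 nats
D_KL(Q||M) = 0.0166 nats

JSD(P||Q) = 0.5 × 0.0167 + 0.5 × 0.0166 = 0.0167 nats

Unlike KL divergence, JSD is symmetric and bounded: 0 ≤ JSD ≤ log(2).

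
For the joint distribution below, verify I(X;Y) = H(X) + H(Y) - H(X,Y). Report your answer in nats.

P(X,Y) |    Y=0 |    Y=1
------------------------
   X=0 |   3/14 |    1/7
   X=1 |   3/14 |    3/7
I(X;Y) = 0.0334 nats

Mutual information has multiple equivalent forms:
- I(X;Y) = H(X) - H(X|Y)
- I(X;Y) = H(Y) - H(Y|X)
- I(X;Y) = H(X) + H(Y) - H(X,Y)

Computing all quantities:
H(X) = 0.6518, H(Y) = 0.6829, H(X,Y) = 1.3013
H(X|Y) = 0.6184, H(Y|X) = 0.6495

Verification:
H(X) - H(X|Y) = 0.6518 - 0.6184 = 0.0334
H(Y) - H(Y|X) = 0.6829 - 0.6495 = 0.0334
H(X) + H(Y) - H(X,Y) = 0.6518 + 0.6829 - 1.3013 = 0.0334

All forms give I(X;Y) = 0.0334 nats. ✓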